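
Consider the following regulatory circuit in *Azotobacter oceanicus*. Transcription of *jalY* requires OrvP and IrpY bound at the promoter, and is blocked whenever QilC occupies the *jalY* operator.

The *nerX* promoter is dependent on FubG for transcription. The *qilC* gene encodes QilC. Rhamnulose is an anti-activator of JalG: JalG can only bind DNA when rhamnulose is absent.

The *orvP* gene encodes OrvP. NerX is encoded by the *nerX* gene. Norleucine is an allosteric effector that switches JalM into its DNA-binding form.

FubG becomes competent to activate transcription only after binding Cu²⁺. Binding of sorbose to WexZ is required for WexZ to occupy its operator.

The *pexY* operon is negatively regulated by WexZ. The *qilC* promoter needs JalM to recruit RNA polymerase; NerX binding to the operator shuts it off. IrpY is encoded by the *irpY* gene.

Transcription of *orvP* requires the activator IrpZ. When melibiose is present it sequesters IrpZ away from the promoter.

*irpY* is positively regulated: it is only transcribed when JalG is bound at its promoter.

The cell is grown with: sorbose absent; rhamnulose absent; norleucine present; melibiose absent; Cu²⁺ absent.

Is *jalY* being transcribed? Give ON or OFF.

Cu²⁺ is absent, so FubG is inactive.
Required activator FubG is absent, so *nerX* is not transcribed.
So NerX is not produced.
Norleucine is present, so JalM is active.
No repressor is bound and JalM is active, so *qilC* is transcribed.
So QilC is produced and active.
Melibiose is absent, so IrpZ is active.
No repressor is bound and IrpZ is active, so *orvP* is transcribed.
So OrvP is produced and active.
Rhamnulose is absent, so JalG is active.
No repressor is bound and JalG is active, so *irpY* is transcribed.
So IrpY is produced and active.
With repressor QilC bound, *jalY* is not transcribed.

OFF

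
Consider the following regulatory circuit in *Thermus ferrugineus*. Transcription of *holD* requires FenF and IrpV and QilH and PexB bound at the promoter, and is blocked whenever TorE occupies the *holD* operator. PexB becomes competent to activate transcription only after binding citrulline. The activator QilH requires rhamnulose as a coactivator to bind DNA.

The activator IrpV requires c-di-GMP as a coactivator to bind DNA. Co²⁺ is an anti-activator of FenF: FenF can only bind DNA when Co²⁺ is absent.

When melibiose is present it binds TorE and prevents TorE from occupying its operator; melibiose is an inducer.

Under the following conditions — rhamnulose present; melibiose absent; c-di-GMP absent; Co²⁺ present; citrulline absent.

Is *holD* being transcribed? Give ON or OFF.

Co²⁺ is present, so FenF is inactive.
c-di-GMP is absent, so IrpV is inactive.
Rhamnulose is present, so QilH is active.
Melibiose is absent, so TorE is active.
Citrulline is absent, so PexB is inactive.
With repressor TorE bound, *holD* is not transcribed.

OFF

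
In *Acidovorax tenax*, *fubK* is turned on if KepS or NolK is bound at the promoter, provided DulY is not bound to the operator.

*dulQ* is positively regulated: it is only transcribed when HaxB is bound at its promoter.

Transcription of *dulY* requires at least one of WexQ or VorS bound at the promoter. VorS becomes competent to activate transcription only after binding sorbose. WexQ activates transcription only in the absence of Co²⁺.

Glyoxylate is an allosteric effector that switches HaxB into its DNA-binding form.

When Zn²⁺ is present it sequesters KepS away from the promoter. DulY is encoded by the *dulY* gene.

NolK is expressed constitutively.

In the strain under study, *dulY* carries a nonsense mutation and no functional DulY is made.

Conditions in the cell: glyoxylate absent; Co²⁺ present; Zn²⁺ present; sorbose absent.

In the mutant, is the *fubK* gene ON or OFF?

Zn²⁺ is present, so KepS is inactive.
DulY is non-functional in this strain, so it has no effect.
NolK is produced constitutively and is active.
Activator NolK is present, so *fubK* is transcribed.

ON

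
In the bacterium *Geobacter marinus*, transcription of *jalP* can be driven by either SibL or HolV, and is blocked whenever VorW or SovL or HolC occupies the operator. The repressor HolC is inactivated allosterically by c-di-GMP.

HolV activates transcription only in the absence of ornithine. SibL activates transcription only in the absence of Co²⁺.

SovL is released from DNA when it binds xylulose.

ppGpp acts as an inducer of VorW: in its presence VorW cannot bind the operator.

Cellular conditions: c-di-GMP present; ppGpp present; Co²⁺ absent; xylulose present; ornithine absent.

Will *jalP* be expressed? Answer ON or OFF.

ppGpp is present, so VorW is inactive.
Xylulose is present, so SovL is inactive.
Co²⁺ is absent, so SibL is active.
c-di-GMP is present, so HolC is inactive.
Ornithine is absent, so HolV is active.
Activator SibL is present, so *jalP* is transcribed.

ON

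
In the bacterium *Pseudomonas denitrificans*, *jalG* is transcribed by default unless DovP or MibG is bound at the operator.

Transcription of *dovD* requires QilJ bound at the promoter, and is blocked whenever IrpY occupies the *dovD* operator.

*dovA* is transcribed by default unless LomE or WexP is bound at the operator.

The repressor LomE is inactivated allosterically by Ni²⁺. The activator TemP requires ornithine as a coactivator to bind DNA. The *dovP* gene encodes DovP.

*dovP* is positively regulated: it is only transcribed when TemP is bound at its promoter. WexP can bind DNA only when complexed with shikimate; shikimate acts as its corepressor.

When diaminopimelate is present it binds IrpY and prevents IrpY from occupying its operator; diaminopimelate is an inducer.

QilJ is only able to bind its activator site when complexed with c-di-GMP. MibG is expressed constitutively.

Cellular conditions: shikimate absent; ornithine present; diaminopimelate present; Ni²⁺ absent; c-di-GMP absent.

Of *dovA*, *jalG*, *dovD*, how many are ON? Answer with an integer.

0

Ni²⁺ is absent, so LomE is active.
Shikimate is absent, so WexP is inactive.
With repressor LomE bound, *dovA* is not transcribed.
→ *dovA* is OFF.
Ornithine is present, so TemP is active.
No repressor is bound and TemP is active, so *dovP* is transcribed.
So DovP is produced and active.
MibG is produced constitutively and is active.
With repressor DovP bound, *jalG* is not transcribed.
→ *jalG* is OFF.
Diaminopimelate is present, so IrpY is inactive.
c-di-GMP is absent, so QilJ is inactive.
Required activator QilJ is absent, so *dovD* is not transcribed.
→ *dovD* is OFF.
0 of the 3 genes are transcribed.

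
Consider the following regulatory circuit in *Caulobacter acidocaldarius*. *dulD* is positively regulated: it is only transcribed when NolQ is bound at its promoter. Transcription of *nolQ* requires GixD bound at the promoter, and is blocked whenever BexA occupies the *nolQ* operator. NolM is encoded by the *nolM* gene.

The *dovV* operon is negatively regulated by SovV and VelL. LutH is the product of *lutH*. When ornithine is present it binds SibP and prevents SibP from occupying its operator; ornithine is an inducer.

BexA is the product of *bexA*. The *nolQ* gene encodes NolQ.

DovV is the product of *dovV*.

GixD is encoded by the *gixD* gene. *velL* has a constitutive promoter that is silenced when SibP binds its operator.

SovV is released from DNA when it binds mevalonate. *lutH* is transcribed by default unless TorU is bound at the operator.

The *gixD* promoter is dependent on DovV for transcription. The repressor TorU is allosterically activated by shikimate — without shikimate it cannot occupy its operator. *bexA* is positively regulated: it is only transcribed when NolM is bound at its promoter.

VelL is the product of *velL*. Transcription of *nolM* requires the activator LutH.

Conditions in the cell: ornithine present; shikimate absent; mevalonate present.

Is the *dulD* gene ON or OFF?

OFF

Shikimate is absent, so TorU is inactive.
With no repressor bound, *lutH* is transcribed.
So LutH is produced and active.
No repressor is bound and LutH is active, so *nolM* is transcribed.
So NolM is produced and active.
No repressor is bound and NolM is active, so *bexA* is transcribed.
So BexA is produced and active.
Mevalonate is present, so SovV is inactive.
Ornithine is present, so SibP is inactive.
With no repressor bound, *velL* is transcribed.
So VelL is produced and active.
With repressor VelL bound, *dovV* is not transcribed.
So DovV is not produced.
Required activator DovV is absent, so *gixD* is not transcribed.
So GixD is not produced.
With repressor BexA bound, *nolQ* is not transcribed.
So NolQ is not produced.
Required activator NolQ is absent, so *dulD* is not transcribed.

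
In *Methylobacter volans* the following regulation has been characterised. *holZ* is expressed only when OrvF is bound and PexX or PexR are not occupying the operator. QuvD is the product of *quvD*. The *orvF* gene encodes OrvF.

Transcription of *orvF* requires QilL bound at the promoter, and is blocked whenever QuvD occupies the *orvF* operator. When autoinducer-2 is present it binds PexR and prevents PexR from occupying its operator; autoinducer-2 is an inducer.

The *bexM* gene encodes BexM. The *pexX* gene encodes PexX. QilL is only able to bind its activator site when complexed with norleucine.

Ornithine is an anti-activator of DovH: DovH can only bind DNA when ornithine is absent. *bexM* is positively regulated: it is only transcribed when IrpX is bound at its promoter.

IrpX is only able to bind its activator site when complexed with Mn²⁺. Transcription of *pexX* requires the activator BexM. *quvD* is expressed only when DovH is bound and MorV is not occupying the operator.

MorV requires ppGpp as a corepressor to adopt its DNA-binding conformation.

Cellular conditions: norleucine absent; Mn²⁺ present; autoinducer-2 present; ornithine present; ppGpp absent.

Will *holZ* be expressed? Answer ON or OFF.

Norleucine is absent, so QilL is inactive.
Ornithine is present, so DovH is inactive.
ppGpp is absent, so MorV is inactive.
Required activator DovH is absent, so *quvD* is not transcribed.
So QuvD is not produced.
Required activator QilL is absent, so *orvF* is not transcribed.
So OrvF is not produced.
Mn²⁺ is present, so IrpX is active.
No repressor is bound and IrpX is active, so *bexM* is transcribed.
So BexM is produced and active.
No repressor is bound and BexM is active, so *pexX* is transcribed.
So PexX is produced and active.
Autoinducer-2 is present, so PexR is inactive.
With repressor PexX bound, *holZ* is not transcribed.

OFF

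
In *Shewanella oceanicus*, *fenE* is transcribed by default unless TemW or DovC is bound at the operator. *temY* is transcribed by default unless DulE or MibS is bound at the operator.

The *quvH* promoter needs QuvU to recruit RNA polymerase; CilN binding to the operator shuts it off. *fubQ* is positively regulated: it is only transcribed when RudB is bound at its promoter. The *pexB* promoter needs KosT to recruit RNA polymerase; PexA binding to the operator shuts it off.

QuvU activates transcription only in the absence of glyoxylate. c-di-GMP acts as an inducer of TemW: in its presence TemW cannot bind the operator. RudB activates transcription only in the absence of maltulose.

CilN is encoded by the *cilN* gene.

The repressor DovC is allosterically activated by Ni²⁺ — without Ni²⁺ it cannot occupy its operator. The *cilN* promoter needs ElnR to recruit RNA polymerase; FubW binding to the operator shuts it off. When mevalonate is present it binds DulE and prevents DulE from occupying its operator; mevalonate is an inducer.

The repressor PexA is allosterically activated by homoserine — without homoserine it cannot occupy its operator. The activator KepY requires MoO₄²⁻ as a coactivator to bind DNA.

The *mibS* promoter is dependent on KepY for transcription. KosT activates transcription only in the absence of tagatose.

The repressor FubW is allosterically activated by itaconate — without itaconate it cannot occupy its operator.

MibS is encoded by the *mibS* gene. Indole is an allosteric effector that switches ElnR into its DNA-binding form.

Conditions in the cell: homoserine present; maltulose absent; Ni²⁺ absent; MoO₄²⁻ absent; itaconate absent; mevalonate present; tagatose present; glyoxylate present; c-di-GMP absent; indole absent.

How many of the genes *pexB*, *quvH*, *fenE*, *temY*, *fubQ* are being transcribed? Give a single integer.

Homoserine is present, so PexA is active.
Tagatose is present, so KosT is inactive.
With repressor PexA bound, *pexB* is not transcribed.
→ *pexB* is OFF.
Glyoxylate is present, so QuvU is inactive.
Itaconate is absent, so FubW is inactive.
Indole is absent, so ElnR is inactive.
Required activator ElnR is absent, so *cilN* is not transcribed.
So CilN is not produced.
Required activator QuvU is absent, so *quvH* is not transcribed.
→ *quvH* is OFF.
c-di-GMP is absent, so TemW is active.
Ni²⁺ is absent, so DovC is inactive.
With repressor TemW bound, *fenE* is not transcribed.
→ *fenE* is OFF.
Mevalonate is present, so DulE is inactive.
MoO₄²⁻ is absent, so KepY is inactive.
Required activator KepY is absent, so *mibS* is not transcribed.
So MibS is not produced.
With no repressor bound, *temY* is transcribed.
→ *temY* is ON.
Maltulose is absent, so RudB is active.
No repressor is bound and RudB is active, so *fubQ* is transcribed.
→ *fubQ* is ON.
2 of the 5 genes are transcribed.

2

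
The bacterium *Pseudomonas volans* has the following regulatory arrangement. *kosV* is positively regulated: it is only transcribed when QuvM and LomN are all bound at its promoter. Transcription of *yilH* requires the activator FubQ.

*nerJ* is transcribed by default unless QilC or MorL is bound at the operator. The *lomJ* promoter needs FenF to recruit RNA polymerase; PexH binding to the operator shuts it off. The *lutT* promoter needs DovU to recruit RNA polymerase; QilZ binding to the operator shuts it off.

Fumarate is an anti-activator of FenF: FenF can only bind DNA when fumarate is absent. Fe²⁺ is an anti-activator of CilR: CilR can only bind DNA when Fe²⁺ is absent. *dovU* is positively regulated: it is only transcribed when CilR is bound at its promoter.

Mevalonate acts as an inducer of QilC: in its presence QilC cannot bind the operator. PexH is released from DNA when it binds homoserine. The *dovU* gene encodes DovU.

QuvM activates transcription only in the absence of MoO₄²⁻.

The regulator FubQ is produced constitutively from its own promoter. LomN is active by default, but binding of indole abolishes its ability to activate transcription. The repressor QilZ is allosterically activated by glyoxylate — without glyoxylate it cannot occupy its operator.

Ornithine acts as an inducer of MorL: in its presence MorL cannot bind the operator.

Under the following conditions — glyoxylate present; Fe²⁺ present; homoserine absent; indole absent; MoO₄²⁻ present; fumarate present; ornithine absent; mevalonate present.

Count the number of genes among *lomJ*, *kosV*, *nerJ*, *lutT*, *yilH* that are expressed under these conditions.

1

Homoserine is absent, so PexH is active.
Fumarate is present, so FenF is inactive.
With repressor PexH bound, *lomJ* is not transcribed.
→ *lomJ* is OFF.
MoO₄²⁻ is present, so QuvM is inactive.
Indole is absent, so LomN is active.
Required activator QuvM is absent, so *kosV* is not transcribed.
→ *kosV* is OFF.
Mevalonate is present, so QilC is inactive.
Ornithine is absent, so MorL is active.
With repressor MorL bound, *nerJ* is not transcribed.
→ *nerJ* is OFF.
Glyoxylate is present, so QilZ is active.
Fe²⁺ is present, so CilR is inactive.
Required activator CilR is absent, so *dovU* is not transcribed.
So DovU is not produced.
With repressor QilZ bound, *lutT* is not transcribed.
→ *lutT* is OFF.
FubQ is produced constitutively and is active.
No repressor is bound and FubQ is active, so *yilH* is transcribed.
→ *yilH* is ON.
1 of the 5 genes is transcribed.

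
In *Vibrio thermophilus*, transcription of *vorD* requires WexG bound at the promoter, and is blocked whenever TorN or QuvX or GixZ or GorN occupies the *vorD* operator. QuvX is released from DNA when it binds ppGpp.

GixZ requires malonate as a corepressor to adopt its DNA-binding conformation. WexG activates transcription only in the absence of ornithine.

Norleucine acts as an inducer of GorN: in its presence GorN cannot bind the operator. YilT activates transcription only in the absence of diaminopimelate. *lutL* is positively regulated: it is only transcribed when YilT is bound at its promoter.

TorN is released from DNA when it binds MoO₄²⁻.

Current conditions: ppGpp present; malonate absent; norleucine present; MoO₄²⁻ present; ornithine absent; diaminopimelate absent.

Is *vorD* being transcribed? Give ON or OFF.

ON

MoO₄²⁻ is present, so TorN is inactive.
ppGpp is present, so QuvX is inactive.
Malonate is absent, so GixZ is inactive.
Norleucine is present, so GorN is inactive.
Ornithine is absent, so WexG is active.
No repressor is bound and WexG is active, so *vorD* is transcribed.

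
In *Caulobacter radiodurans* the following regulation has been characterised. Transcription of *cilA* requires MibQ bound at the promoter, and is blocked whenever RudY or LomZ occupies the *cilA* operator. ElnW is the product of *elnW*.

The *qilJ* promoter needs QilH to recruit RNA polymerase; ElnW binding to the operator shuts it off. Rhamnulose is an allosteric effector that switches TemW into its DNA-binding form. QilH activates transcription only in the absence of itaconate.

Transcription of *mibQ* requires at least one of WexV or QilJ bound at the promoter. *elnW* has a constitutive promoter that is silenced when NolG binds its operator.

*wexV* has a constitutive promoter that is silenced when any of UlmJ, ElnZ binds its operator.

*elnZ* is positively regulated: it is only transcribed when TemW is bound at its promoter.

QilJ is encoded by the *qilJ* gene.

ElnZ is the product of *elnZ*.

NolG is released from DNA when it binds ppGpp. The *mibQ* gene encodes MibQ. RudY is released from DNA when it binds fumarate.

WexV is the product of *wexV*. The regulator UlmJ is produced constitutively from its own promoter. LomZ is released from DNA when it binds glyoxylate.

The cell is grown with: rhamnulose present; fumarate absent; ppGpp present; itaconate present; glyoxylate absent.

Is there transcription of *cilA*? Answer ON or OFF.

OFF

Fumarate is absent, so RudY is active.
UlmJ is produced constitutively and is active.
Rhamnulose is present, so TemW is active.
No repressor is bound and TemW is active, so *elnZ* is transcribed.
So ElnZ is produced and active.
With repressor UlmJ bound, *wexV* is not transcribed.
So WexV is not produced.
ppGpp is present, so NolG is inactive.
With no repressor bound, *elnW* is transcribed.
So ElnW is produced and active.
Itaconate is present, so QilH is inactive.
With repressor ElnW bound, *qilJ* is not transcribed.
So QilJ is not produced.
No activator is available at the *mibQ* promoter, so *mibQ* is not transcribed.
So MibQ is not produced.
Glyoxylate is absent, so LomZ is active.
With repressor RudY bound, *cilA* is not transcribed.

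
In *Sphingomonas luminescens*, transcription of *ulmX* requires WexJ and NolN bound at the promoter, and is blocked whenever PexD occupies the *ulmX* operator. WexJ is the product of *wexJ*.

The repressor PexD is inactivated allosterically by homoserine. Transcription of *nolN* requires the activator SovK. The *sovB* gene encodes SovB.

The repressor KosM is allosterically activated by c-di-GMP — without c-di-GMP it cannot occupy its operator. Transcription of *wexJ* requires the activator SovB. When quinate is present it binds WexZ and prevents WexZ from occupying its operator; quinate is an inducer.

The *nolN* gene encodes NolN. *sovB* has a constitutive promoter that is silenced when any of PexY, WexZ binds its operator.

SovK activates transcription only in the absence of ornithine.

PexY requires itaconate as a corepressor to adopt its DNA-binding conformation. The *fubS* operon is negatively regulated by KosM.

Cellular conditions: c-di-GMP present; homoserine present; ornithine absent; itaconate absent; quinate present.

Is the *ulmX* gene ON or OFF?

Itaconate is absent, so PexY is inactive.
Quinate is present, so WexZ is inactive.
With no repressor bound, *sovB* is transcribed.
So SovB is produced and active.
No repressor is bound and SovB is active, so *wexJ* is transcribed.
So WexJ is produced and active.
Homoserine is present, so PexD is inactive.
Ornithine is absent, so SovK is active.
No repressor is bound and SovK is active, so *nolN* is transcribed.
So NolN is produced and active.
No repressor is bound and WexJ and NolN are active, so *ulmX* is transcribed.

ON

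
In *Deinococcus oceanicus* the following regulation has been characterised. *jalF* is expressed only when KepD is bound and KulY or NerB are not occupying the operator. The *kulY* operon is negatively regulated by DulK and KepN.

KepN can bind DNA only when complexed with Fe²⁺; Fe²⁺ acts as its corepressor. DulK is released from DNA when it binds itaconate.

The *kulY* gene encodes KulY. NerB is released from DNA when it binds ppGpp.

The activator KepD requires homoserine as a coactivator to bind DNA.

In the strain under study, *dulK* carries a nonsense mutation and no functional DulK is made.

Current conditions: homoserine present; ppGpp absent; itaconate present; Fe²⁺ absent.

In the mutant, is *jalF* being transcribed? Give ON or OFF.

Homoserine is present, so KepD is active.
DulK is non-functional in this strain, so it has no effect.
Fe²⁺ is absent, so KepN is inactive.
With no repressor bound, *kulY* is transcribed.
So KulY is produced and active.
ppGpp is absent, so NerB is active.
With repressor KulY bound, *jalF* is not transcribed.

OFF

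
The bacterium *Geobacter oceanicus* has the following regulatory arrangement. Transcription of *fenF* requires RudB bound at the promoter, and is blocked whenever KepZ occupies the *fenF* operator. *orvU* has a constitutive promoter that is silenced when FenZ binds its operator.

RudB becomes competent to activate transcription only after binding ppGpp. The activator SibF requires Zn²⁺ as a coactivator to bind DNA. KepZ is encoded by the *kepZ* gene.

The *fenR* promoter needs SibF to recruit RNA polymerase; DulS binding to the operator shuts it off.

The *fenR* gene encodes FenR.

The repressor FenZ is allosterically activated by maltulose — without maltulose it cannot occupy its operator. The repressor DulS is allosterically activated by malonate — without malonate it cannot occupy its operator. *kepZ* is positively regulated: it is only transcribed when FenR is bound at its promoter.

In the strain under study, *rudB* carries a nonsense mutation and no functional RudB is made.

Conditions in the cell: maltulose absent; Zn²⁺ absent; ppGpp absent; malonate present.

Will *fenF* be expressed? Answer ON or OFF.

OFF

Malonate is present, so DulS is active.
Zn²⁺ is absent, so SibF is inactive.
With repressor DulS bound, *fenR* is not transcribed.
So FenR is not produced.
Required activator FenR is absent, so *kepZ* is not transcribed.
So KepZ is not produced.
RudB is non-functional in this strain, so it has no effect.
Required activator RudB is absent, so *fenF* is not transcribed.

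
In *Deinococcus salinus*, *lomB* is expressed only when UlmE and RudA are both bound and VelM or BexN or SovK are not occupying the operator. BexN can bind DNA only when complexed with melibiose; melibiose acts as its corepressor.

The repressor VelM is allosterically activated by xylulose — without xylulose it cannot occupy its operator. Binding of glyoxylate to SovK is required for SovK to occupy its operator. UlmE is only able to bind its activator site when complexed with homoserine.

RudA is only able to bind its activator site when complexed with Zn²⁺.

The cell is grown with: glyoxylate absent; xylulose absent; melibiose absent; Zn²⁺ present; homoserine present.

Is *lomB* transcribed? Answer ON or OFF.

ON

Xylulose is absent, so VelM is inactive.
Melibiose is absent, so BexN is inactive.
Homoserine is present, so UlmE is active.
Glyoxylate is absent, so SovK is inactive.
Zn²⁺ is present, so RudA is active.
No repressor is bound and UlmE and RudA are active, so *lomB* is transcribed.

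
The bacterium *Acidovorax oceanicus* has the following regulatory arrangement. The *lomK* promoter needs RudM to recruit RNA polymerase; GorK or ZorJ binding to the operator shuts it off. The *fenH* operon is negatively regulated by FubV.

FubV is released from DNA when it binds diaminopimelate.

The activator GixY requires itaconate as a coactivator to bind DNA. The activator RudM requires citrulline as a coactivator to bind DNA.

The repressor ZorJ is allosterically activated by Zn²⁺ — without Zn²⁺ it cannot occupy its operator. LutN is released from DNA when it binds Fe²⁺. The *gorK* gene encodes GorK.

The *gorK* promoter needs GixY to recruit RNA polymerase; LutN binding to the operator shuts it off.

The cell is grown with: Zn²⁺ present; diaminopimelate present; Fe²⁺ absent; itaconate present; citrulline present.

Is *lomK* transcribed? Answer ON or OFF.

OFF

Fe²⁺ is absent, so LutN is active.
Itaconate is present, so GixY is active.
With repressor LutN bound, *gorK* is not transcribed.
So GorK is not produced.
Citrulline is present, so RudM is active.
Zn²⁺ is present, so ZorJ is active.
With repressor ZorJ bound, *lomK* is not transcribed.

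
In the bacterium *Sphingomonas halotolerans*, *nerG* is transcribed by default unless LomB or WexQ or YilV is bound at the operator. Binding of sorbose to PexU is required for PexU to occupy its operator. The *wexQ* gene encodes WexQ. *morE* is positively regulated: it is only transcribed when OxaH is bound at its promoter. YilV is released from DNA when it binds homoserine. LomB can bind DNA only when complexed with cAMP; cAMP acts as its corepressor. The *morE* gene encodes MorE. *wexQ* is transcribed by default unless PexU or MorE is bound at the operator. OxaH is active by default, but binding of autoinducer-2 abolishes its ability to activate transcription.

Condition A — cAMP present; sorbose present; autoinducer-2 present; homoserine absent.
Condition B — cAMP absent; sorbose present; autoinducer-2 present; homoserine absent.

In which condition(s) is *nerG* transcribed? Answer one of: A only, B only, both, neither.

neither

Condition A:
cAMP is present, so LomB is active.
Sorbose is present, so PexU is active.
Autoinducer-2 is present, so OxaH is inactive.
Required activator OxaH is absent, so *morE* is not transcribed.
So MorE is not produced.
With repressor PexU bound, *wexQ* is not transcribed.
So WexQ is not produced.
Homoserine is absent, so YilV is active.
With repressor LomB bound, *nerG* is not transcribed.
→ *nerG* is OFF in A.
Condition B:
cAMP is absent, so LomB is inactive.
Sorbose is present, so PexU is active.
Autoinducer-2 is present, so OxaH is inactive.
Required activator OxaH is absent, so *morE* is not transcribed.
So MorE is not produced.
With repressor PexU bound, *wexQ* is not transcribed.
So WexQ is not produced.
Homoserine is absent, so YilV is active.
With repressor YilV bound, *nerG* is not transcribed.
→ *nerG* is OFF in B.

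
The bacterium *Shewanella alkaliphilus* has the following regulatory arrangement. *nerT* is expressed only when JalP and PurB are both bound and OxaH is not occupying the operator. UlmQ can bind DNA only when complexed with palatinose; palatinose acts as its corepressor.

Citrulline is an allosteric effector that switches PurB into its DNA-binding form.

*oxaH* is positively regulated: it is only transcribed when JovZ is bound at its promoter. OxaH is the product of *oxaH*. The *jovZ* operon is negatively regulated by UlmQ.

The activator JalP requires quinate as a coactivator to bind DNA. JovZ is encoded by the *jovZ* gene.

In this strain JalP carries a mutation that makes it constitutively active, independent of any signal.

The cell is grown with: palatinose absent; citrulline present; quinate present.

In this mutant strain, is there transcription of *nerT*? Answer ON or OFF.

JalP is constitutively active in this strain.
Citrulline is present, so PurB is active.
Palatinose is absent, so UlmQ is inactive.
With no repressor bound, *jovZ* is transcribed.
So JovZ is produced and active.
No repressor is bound and JovZ is active, so *oxaH* is transcribed.
So OxaH is produced and active.
With repressor OxaH bound, *nerT* is not transcribed.

OFF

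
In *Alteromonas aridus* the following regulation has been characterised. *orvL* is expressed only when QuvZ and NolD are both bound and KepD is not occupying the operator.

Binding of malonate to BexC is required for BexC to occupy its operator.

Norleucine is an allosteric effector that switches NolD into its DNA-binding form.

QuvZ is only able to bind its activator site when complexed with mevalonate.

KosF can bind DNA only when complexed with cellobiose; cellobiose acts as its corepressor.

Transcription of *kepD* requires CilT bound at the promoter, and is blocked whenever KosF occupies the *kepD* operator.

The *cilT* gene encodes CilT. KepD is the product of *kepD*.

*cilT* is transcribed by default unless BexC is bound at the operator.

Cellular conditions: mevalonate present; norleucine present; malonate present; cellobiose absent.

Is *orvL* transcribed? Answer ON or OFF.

Mevalonate is present, so QuvZ is active.
Norleucine is present, so NolD is active.
Cellobiose is absent, so KosF is inactive.
Malonate is present, so BexC is active.
With repressor BexC bound, *cilT* is not transcribed.
So CilT is not produced.
Required activator CilT is absent, so *kepD* is not transcribed.
So KepD is not produced.
No repressor is bound and QuvZ and NolD are active, so *orvL* is transcribed.

ON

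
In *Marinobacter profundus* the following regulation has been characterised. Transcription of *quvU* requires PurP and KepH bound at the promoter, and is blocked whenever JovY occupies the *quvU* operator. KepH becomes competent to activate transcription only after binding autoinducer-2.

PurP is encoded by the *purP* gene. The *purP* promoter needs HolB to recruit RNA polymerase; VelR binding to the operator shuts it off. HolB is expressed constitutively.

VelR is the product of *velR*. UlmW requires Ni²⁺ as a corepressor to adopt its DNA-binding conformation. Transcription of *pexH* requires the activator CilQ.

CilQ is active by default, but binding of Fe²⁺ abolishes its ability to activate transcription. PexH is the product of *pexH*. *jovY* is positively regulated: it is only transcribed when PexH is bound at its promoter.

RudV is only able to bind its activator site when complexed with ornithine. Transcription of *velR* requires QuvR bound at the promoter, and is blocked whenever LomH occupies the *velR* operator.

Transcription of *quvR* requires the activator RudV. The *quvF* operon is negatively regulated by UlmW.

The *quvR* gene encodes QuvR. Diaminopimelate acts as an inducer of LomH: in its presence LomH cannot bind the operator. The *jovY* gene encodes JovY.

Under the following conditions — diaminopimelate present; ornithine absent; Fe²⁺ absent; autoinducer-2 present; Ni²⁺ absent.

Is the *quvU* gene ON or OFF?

OFF

Fe²⁺ is absent, so CilQ is active.
No repressor is bound and CilQ is active, so *pexH* is transcribed.
So PexH is produced and active.
No repressor is bound and PexH is active, so *jovY* is transcribed.
So JovY is produced and active.
HolB is produced constitutively and is active.
Diaminopimelate is present, so LomH is inactive.
Ornithine is absent, so RudV is inactive.
Required activator RudV is absent, so *quvR* is not transcribed.
So QuvR is not produced.
Required activator QuvR is absent, so *velR* is not transcribed.
So VelR is not produced.
No repressor is bound and HolB is active, so *purP* is transcribed.
So PurP is produced and active.
Autoinducer-2 is present, so KepH is active.
With repressor JovY bound, *quvU* is not transcribed.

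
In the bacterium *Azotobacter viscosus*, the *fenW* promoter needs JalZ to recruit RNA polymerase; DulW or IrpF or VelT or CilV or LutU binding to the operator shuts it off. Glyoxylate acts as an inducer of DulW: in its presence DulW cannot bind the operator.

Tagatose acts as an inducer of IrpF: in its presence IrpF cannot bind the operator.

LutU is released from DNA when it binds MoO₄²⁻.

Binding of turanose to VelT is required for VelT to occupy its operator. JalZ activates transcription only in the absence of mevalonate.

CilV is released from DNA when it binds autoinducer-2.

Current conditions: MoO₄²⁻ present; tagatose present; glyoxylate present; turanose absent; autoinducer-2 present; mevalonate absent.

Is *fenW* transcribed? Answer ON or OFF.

ON

Glyoxylate is present, so DulW is inactive.
Tagatose is present, so IrpF is inactive.
Turanose is absent, so VelT is inactive.
Autoinducer-2 is present, so CilV is inactive.
MoO₄²⁻ is present, so LutU is inactive.
Mevalonate is absent, so JalZ is active.
No repressor is bound and JalZ is active, so *fenW* is transcribed.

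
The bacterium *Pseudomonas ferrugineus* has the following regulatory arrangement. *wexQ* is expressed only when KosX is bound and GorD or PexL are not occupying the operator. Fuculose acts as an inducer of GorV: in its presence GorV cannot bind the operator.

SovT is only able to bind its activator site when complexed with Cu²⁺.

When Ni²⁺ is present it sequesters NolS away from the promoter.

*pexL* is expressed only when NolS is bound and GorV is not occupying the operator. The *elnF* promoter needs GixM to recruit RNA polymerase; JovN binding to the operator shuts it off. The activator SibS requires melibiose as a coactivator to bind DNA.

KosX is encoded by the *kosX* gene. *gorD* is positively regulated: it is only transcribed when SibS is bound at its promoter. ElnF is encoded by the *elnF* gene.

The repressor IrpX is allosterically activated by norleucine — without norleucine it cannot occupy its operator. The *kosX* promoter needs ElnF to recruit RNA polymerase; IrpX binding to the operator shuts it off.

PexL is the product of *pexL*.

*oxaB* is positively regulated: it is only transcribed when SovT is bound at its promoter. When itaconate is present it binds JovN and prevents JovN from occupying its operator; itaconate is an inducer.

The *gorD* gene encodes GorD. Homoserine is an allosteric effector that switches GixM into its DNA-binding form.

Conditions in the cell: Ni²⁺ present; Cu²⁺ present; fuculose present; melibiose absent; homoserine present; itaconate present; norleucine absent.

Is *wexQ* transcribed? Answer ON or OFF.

Melibiose is absent, so SibS is inactive.
Required activator SibS is absent, so *gorD* is not transcribed.
So GorD is not produced.
Norleucine is absent, so IrpX is inactive.
Homoserine is present, so GixM is active.
Itaconate is present, so JovN is inactive.
No repressor is bound and GixM is active, so *elnF* is transcribed.
So ElnF is produced and active.
No repressor is bound and ElnF is active, so *kosX* is transcribed.
So KosX is produced and active.
Ni²⁺ is present, so NolS is inactive.
Fuculose is present, so GorV is inactive.
Required activator NolS is absent, so *pexL* is not transcribed.
So PexL is not produced.
No repressor is bound and KosX is active, so *wexQ* is transcribed.

ON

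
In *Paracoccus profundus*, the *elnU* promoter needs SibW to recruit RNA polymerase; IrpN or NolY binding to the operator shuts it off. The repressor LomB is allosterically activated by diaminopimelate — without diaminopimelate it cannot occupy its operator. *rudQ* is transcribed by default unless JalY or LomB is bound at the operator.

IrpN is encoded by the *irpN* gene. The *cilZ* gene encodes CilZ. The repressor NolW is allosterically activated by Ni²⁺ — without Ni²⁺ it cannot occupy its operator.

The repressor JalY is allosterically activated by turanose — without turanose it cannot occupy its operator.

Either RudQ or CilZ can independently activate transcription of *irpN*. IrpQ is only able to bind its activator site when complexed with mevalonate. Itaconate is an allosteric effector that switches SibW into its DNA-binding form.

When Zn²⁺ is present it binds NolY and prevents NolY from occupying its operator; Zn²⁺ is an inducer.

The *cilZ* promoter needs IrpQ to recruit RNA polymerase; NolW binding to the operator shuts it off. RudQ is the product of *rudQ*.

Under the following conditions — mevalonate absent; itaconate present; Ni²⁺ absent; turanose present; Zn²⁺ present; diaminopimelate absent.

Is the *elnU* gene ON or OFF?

ON

Turanose is present, so JalY is active.
Diaminopimelate is absent, so LomB is inactive.
With repressor JalY bound, *rudQ* is not transcribed.
So RudQ is not produced.
Mevalonate is absent, so IrpQ is inactive.
Ni²⁺ is absent, so NolW is inactive.
Required activator IrpQ is absent, so *cilZ* is not transcribed.
So CilZ is not produced.
No activator is available at the *irpN* promoter, so *irpN* is not transcribed.
So IrpN is not produced.
Zn²⁺ is present, so NolY is inactive.
Itaconate is present, so SibW is active.
No repressor is bound and SibW is active, so *elnU* is transcribed.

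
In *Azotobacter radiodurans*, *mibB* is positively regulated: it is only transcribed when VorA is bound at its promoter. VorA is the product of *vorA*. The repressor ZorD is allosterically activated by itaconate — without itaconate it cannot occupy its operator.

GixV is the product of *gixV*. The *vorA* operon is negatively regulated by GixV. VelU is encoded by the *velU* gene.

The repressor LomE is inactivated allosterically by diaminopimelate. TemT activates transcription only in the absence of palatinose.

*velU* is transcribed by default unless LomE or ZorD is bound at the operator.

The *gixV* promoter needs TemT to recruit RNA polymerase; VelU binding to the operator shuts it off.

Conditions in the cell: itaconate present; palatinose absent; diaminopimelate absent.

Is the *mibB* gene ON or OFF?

OFF

Diaminopimelate is absent, so LomE is active.
Itaconate is present, so ZorD is active.
With repressor LomE bound, *velU* is not transcribed.
So VelU is not produced.
Palatinose is absent, so TemT is active.
No repressor is bound and TemT is active, so *gixV* is transcribed.
So GixV is produced and active.
With repressor GixV bound, *vorA* is not transcribed.
So VorA is not produced.
Required activator VorA is absent, so *mibB* is not transcribed.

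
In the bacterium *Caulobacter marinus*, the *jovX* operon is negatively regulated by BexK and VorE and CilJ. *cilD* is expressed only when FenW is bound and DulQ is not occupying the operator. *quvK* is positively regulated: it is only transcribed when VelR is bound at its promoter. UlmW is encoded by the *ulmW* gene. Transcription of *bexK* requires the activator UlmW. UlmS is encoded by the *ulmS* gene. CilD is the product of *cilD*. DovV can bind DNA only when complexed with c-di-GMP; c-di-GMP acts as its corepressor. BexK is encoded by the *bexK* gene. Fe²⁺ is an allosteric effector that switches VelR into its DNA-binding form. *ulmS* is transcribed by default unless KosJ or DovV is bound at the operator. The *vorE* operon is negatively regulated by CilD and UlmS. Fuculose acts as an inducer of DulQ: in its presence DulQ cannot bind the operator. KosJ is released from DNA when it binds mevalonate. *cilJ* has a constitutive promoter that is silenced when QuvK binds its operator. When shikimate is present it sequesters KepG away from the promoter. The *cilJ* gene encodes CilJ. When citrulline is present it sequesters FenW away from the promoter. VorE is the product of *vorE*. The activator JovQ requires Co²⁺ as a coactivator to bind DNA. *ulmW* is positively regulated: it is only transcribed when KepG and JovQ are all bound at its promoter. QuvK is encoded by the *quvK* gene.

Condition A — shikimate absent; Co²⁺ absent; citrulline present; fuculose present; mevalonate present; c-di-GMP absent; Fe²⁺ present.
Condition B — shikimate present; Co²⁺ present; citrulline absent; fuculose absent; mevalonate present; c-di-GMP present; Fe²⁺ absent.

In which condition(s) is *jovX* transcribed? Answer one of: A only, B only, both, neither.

A only

Condition A:
Shikimate is absent, so KepG is active.
Co²⁺ is absent, so JovQ is inactive.
Required activator JovQ is absent, so *ulmW* is not transcribed.
So UlmW is not produced.
Required activator UlmW is absent, so *bexK* is not transcribed.
So BexK is not produced.
Citrulline is present, so FenW is inactive.
Fuculose is present, so DulQ is inactive.
Required activator FenW is absent, so *cilD* is not transcribed.
So CilD is not produced.
Mevalonate is present, so KosJ is inactive.
c-di-GMP is absent, so DovV is inactive.
With no repressor bound, *ulmS* is transcribed.
So UlmS is produced and active.
With repressor UlmS bound, *vorE* is not transcribed.
So VorE is not produced.
Fe²⁺ is present, so VelR is active.
No repressor is bound and VelR is active, so *quvK* is transcribed.
So QuvK is produced and active.
With repressor QuvK bound, *cilJ* is not transcribed.
So CilJ is not produced.
With no repressor bound, *jovX* is transcribed.
→ *jovX* is ON in A.
Condition B:
Shikimate is present, so KepG is inactive.
Co²⁺ is present, so JovQ is active.
Required activator KepG is absent, so *ulmW* is not transcribed.
So UlmW is not produced.
Required activator UlmW is absent, so *bexK* is not transcribed.
So BexK is not produced.
Citrulline is absent, so FenW is active.
Fuculose is absent, so DulQ is active.
With repressor DulQ bound, *cilD* is not transcribed.
So CilD is not produced.
Mevalonate is present, so KosJ is inactive.
c-di-GMP is present, so DovV is active.
With repressor DovV bound, *ulmS* is not transcribed.
So UlmS is not produced.
With no repressor bound, *vorE* is transcribed.
So VorE is produced and active.
Fe²⁺ is absent, so VelR is inactive.
Required activator VelR is absent, so *quvK* is not transcribed.
So QuvK is not produced.
With no repressor bound, *cilJ* is transcribed.
So CilJ is produced and active.
With repressor VorE bound, *jovX* is not transcribed.
→ *jovX* is OFF in B.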